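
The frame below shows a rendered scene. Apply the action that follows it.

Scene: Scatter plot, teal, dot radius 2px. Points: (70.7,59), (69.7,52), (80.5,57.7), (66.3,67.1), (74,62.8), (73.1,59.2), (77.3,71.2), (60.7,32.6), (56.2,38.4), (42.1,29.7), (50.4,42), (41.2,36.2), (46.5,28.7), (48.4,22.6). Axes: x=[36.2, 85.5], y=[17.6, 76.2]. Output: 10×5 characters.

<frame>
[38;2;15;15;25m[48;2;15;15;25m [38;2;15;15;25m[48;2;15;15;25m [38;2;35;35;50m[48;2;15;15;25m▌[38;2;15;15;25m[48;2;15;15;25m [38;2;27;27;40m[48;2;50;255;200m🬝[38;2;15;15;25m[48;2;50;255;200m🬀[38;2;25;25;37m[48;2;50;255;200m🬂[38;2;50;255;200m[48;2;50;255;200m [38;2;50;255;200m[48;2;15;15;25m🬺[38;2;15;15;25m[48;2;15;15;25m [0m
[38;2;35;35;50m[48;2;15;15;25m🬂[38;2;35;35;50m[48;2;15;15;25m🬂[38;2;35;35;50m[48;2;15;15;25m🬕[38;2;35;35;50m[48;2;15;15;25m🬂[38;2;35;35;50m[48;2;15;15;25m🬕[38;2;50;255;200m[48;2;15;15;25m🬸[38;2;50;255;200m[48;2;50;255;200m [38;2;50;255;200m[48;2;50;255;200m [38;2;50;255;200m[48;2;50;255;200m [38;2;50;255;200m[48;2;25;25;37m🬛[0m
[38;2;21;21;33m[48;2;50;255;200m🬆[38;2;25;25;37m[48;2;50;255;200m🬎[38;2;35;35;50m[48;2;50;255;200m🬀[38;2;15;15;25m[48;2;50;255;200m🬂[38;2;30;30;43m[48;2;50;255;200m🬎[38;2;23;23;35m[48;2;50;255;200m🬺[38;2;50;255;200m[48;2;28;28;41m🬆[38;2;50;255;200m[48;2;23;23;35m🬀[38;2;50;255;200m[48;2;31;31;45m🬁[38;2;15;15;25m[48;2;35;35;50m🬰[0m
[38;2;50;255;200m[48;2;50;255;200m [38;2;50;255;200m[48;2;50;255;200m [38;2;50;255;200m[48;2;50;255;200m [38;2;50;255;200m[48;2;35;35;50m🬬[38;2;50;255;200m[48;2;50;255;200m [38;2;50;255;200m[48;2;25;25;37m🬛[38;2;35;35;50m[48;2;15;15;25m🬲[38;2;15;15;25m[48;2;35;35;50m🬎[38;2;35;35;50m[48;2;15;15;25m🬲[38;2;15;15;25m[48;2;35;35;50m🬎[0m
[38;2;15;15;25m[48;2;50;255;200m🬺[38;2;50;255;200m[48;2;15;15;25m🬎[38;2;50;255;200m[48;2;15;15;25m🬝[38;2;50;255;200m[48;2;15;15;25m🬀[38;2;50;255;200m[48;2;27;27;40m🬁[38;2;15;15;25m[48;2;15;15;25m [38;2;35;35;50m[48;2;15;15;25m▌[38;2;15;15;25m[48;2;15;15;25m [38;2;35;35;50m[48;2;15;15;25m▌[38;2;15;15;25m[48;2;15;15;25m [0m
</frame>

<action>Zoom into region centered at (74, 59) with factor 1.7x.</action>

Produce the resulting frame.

<frame>
[38;2;15;15;25m[48;2;15;15;25m [38;2;15;15;25m[48;2;50;255;200m🬝[38;2;21;21;33m[48;2;50;255;200m🬊[38;2;15;15;25m[48;2;15;15;25m [38;2;27;27;40m[48;2;50;255;200m🬝[38;2;15;15;25m[48;2;50;255;200m🬀[38;2;21;21;33m[48;2;50;255;200m🬊[38;2;15;15;25m[48;2;15;15;25m [38;2;35;35;50m[48;2;15;15;25m▌[38;2;15;15;25m[48;2;15;15;25m [0m
[38;2;35;35;50m[48;2;15;15;25m🬂[38;2;50;255;200m[48;2;15;15;25m🬊[38;2;50;255;200m[48;2;15;15;25m🬝[38;2;50;255;200m[48;2;20;20;31m🬟[38;2;35;35;50m[48;2;50;255;200m🬀[38;2;50;255;200m[48;2;50;255;200m [38;2;50;255;200m[48;2;30;30;43m🬟[38;2;35;35;50m[48;2;15;15;25m🬂[38;2;35;35;50m[48;2;15;15;25m🬕[38;2;35;35;50m[48;2;15;15;25m🬂[0m
[38;2;15;15;25m[48;2;35;35;50m🬰[38;2;15;15;25m[48;2;35;35;50m🬰[38;2;30;30;43m[48;2;50;255;200m🬕[38;2;50;255;200m[48;2;50;255;200m [38;2;50;255;200m[48;2;15;15;25m🬝[38;2;50;255;200m[48;2;20;20;31m🬈[38;2;50;255;200m[48;2;50;255;200m [38;2;50;255;200m[48;2;15;15;25m🬛[38;2;35;35;50m[48;2;15;15;25m🬛[38;2;15;15;25m[48;2;35;35;50m🬰[0m
[38;2;15;15;25m[48;2;35;35;50m🬎[38;2;15;15;25m[48;2;35;35;50m🬎[38;2;50;255;200m[48;2;35;35;50m🬊[38;2;50;255;200m[48;2;35;35;50m🬝[38;2;50;255;200m[48;2;27;27;40m🬀[38;2;15;15;25m[48;2;35;35;50m🬎[38;2;50;255;200m[48;2;31;31;45m🬁[38;2;15;15;25m[48;2;35;35;50m🬎[38;2;35;35;50m[48;2;15;15;25m🬲[38;2;15;15;25m[48;2;35;35;50m🬎[0m
[38;2;15;15;25m[48;2;15;15;25m [38;2;15;15;25m[48;2;15;15;25m [38;2;35;35;50m[48;2;15;15;25m▌[38;2;15;15;25m[48;2;15;15;25m [38;2;35;35;50m[48;2;15;15;25m▌[38;2;15;15;25m[48;2;15;15;25m [38;2;35;35;50m[48;2;15;15;25m▌[38;2;15;15;25m[48;2;15;15;25m [38;2;35;35;50m[48;2;15;15;25m▌[38;2;15;15;25m[48;2;15;15;25m [0m
</frame>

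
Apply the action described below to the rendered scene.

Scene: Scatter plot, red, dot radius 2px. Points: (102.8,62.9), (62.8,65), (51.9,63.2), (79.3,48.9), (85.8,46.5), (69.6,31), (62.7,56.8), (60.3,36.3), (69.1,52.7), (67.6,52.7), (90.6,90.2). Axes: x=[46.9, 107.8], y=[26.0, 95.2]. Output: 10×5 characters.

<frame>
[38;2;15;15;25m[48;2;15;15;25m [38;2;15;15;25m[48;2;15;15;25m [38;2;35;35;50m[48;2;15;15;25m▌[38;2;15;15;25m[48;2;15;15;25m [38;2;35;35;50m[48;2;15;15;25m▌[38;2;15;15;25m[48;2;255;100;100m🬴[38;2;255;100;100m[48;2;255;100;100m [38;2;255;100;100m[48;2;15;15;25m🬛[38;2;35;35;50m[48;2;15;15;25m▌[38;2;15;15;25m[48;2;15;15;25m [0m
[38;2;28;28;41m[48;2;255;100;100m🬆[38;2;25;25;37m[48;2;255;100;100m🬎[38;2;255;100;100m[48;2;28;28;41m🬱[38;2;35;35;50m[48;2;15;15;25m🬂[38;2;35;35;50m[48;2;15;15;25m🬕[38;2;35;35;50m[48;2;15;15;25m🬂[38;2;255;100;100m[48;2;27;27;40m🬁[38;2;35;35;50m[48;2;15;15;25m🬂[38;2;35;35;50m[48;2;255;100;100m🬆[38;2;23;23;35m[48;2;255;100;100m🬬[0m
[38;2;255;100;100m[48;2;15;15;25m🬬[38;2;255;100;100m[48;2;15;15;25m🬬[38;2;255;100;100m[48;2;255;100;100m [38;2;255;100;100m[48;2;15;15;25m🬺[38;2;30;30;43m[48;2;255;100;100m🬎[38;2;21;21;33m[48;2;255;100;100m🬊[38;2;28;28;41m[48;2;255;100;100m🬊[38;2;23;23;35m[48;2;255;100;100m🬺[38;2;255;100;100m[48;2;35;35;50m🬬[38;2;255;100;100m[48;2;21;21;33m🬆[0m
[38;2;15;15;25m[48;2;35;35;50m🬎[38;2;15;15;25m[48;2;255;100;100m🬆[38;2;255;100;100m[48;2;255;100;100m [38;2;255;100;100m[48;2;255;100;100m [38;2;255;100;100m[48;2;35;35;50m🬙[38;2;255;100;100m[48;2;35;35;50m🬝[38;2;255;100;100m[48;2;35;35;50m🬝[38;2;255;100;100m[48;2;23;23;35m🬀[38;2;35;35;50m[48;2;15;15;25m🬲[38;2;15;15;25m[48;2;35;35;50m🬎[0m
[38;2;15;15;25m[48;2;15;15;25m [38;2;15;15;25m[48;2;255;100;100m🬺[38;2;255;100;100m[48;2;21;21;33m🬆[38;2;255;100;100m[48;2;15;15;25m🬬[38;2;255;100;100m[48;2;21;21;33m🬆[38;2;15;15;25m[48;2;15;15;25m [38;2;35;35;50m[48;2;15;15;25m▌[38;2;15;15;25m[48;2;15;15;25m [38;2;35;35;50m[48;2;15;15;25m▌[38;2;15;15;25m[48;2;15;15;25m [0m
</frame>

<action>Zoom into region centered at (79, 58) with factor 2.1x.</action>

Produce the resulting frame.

<frame>
[38;2;15;15;25m[48;2;15;15;25m [38;2;15;15;25m[48;2;15;15;25m [38;2;35;35;50m[48;2;15;15;25m▌[38;2;15;15;25m[48;2;15;15;25m [38;2;35;35;50m[48;2;15;15;25m▌[38;2;15;15;25m[48;2;15;15;25m [38;2;35;35;50m[48;2;15;15;25m▌[38;2;15;15;25m[48;2;15;15;25m [38;2;35;35;50m[48;2;15;15;25m▌[38;2;15;15;25m[48;2;15;15;25m [0m
[38;2;35;35;50m[48;2;15;15;25m🬂[38;2;35;35;50m[48;2;15;15;25m🬂[38;2;35;35;50m[48;2;15;15;25m🬕[38;2;35;35;50m[48;2;15;15;25m🬂[38;2;35;35;50m[48;2;15;15;25m🬕[38;2;35;35;50m[48;2;15;15;25m🬂[38;2;35;35;50m[48;2;15;15;25m🬕[38;2;35;35;50m[48;2;15;15;25m🬂[38;2;35;35;50m[48;2;15;15;25m🬕[38;2;35;35;50m[48;2;15;15;25m🬂[0m
[38;2;23;23;35m[48;2;255;100;100m🬝[38;2;15;15;25m[48;2;255;100;100m🬂[38;2;27;27;40m[48;2;255;100;100m🬬[38;2;15;15;25m[48;2;35;35;50m🬰[38;2;31;31;45m[48;2;255;100;100m🬝[38;2;15;15;25m[48;2;35;35;50m🬰[38;2;35;35;50m[48;2;15;15;25m🬛[38;2;15;15;25m[48;2;35;35;50m🬰[38;2;35;35;50m[48;2;15;15;25m🬛[38;2;15;15;25m[48;2;35;35;50m🬰[0m
[38;2;255;100;100m[48;2;28;28;41m🬊[38;2;255;100;100m[48;2;255;100;100m [38;2;255;100;100m[48;2;28;28;41m🬆[38;2;23;23;35m[48;2;255;100;100m🬴[38;2;255;100;100m[48;2;255;100;100m [38;2;255;100;100m[48;2;15;15;25m🬺[38;2;35;35;50m[48;2;255;100;100m🬀[38;2;15;15;25m[48;2;255;100;100m🬊[38;2;35;35;50m[48;2;15;15;25m🬲[38;2;15;15;25m[48;2;35;35;50m🬎[0m
[38;2;15;15;25m[48;2;15;15;25m [38;2;15;15;25m[48;2;15;15;25m [38;2;35;35;50m[48;2;15;15;25m▌[38;2;15;15;25m[48;2;15;15;25m [38;2;255;100;100m[48;2;27;27;40m🬁[38;2;15;15;25m[48;2;15;15;25m [38;2;255;100;100m[48;2;28;28;41m🬊[38;2;255;100;100m[48;2;15;15;25m🬀[38;2;35;35;50m[48;2;15;15;25m▌[38;2;15;15;25m[48;2;15;15;25m [0m
</frame>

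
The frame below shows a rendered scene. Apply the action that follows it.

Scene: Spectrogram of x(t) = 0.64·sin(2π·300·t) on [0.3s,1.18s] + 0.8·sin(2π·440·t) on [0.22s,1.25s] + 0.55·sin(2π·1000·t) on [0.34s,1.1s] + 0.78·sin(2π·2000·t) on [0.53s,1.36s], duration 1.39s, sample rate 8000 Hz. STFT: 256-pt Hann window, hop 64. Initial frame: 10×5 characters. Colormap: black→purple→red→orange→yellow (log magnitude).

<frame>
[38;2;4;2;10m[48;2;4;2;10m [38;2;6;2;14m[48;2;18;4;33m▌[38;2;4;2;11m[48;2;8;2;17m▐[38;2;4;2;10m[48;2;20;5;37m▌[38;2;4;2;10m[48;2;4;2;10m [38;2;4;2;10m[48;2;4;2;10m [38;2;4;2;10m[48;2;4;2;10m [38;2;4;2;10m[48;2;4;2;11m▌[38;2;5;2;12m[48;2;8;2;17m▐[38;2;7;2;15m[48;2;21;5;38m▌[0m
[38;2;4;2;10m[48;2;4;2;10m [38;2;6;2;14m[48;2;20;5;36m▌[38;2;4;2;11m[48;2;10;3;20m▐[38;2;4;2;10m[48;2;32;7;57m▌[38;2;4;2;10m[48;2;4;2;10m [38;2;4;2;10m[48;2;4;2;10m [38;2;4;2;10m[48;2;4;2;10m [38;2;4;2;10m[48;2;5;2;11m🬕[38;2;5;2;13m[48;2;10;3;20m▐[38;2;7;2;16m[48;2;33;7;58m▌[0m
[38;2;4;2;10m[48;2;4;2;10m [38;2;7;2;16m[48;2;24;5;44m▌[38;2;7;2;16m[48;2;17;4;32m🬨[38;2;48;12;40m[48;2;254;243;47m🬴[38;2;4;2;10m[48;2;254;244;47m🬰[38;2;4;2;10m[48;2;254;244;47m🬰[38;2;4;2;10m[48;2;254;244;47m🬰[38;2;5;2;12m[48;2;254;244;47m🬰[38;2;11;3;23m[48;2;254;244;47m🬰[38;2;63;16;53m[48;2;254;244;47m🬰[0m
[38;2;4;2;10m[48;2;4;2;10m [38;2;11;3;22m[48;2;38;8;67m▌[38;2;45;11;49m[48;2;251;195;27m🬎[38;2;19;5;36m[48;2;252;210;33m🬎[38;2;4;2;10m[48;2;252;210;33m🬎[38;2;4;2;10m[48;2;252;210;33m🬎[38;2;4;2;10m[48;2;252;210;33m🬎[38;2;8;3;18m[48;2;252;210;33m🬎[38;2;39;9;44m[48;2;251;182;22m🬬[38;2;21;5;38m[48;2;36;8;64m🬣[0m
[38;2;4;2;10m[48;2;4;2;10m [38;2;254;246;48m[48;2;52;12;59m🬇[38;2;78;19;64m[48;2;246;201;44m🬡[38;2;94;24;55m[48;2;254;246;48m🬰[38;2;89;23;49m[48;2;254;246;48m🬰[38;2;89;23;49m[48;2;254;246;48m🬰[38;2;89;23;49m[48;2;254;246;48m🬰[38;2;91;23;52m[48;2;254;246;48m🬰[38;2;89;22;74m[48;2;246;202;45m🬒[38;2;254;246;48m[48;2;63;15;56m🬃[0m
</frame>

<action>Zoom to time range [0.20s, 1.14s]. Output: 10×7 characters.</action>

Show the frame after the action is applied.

<frame>
[38;2;5;2;12m[48;2;18;4;33m▐[38;2;8;2;17m[48;2;8;2;17m [38;2;4;2;10m[48;2;4;2;10m [38;2;9;3;19m[48;2;19;5;36m▌[38;2;4;2;10m[48;2;4;2;10m [38;2;4;2;10m[48;2;4;2;10m [38;2;4;2;10m[48;2;4;2;10m [38;2;4;2;10m[48;2;4;2;10m [38;2;4;2;10m[48;2;4;2;10m [38;2;4;2;10m[48;2;8;2;17m▌[0m
[38;2;5;2;12m[48;2;18;5;35m▐[38;2;8;3;18m[48;2;9;3;19m🬎[38;2;4;2;10m[48;2;4;2;10m [38;2;11;3;21m[48;2;23;5;43m▌[38;2;4;2;10m[48;2;4;2;10m [38;2;4;2;10m[48;2;4;2;10m [38;2;4;2;10m[48;2;4;2;10m [38;2;4;2;10m[48;2;4;2;10m [38;2;4;2;10m[48;2;4;2;10m [38;2;4;2;10m[48;2;8;3;18m▌[0m
[38;2;6;2;13m[48;2;20;5;38m▐[38;2;10;3;20m[48;2;11;3;22m🬎[38;2;4;2;10m[48;2;4;2;10m [38;2;20;5;38m[48;2;43;9;75m🬕[38;2;4;2;10m[48;2;4;2;10m [38;2;4;2;10m[48;2;4;2;10m [38;2;4;2;10m[48;2;4;2;10m [38;2;4;2;10m[48;2;4;2;10m [38;2;4;2;10m[48;2;4;2;10m [38;2;4;2;10m[48;2;10;3;21m▌[0m
[38;2;6;2;15m[48;2;24;5;43m▐[38;2;14;3;26m[48;2;18;4;33m🬎[38;2;4;2;10m[48;2;4;2;10m [38;2;87;21;81m[48;2;254;247;48m🬴[38;2;4;2;11m[48;2;254;247;48m🬰[38;2;4;2;11m[48;2;254;247;48m🬰[38;2;4;2;11m[48;2;254;247;48m🬰[38;2;4;2;11m[48;2;254;247;48m🬰[38;2;4;2;11m[48;2;254;247;48m🬰[38;2;9;2;20m[48;2;254;247;48m🬰[0m
[38;2;9;2;20m[48;2;31;7;55m▐[38;2;27;6;48m[48;2;61;14;89m🬎[38;2;4;2;10m[48;2;4;2;10m [38;2;43;9;75m[48;2;20;5;38m🬉[38;2;4;2;10m[48;2;4;2;10m [38;2;4;2;10m[48;2;4;2;10m [38;2;4;2;10m[48;2;4;2;10m [38;2;4;2;10m[48;2;4;2;10m [38;2;4;2;10m[48;2;4;2;10m [38;2;8;2;17m[48;2;47;10;72m🬕[0m
[38;2;31;7;56m[48;2;124;31;85m🬬[38;2;234;149;45m[48;2;119;30;79m🬂[38;2;253;213;34m[48;2;6;2;13m🬂[38;2;253;213;34m[48;2;17;4;32m🬂[38;2;253;213;34m[48;2;6;2;13m🬂[38;2;253;213;34m[48;2;6;2;13m🬂[38;2;253;213;34m[48;2;6;2;13m🬂[38;2;253;213;34m[48;2;6;2;13m🬂[38;2;253;213;34m[48;2;6;2;13m🬂[38;2;233;158;49m[48;2;19;4;35m🬊[0m
[38;2;243;198;49m[48;2;129;38;73m🬊[38;2;253;233;42m[48;2;87;21;69m🬎[38;2;253;233;42m[48;2;16;4;30m🬎[38;2;253;233;42m[48;2;19;5;37m🬎[38;2;253;233;42m[48;2;16;4;31m🬎[38;2;253;233;42m[48;2;16;4;30m🬎[38;2;253;233;42m[48;2;16;4;31m🬎[38;2;253;233;42m[48;2;16;4;30m🬎[38;2;253;233;42m[48;2;16;4;31m🬎[38;2;253;233;42m[48;2;23;5;42m🬎[0m
</frame>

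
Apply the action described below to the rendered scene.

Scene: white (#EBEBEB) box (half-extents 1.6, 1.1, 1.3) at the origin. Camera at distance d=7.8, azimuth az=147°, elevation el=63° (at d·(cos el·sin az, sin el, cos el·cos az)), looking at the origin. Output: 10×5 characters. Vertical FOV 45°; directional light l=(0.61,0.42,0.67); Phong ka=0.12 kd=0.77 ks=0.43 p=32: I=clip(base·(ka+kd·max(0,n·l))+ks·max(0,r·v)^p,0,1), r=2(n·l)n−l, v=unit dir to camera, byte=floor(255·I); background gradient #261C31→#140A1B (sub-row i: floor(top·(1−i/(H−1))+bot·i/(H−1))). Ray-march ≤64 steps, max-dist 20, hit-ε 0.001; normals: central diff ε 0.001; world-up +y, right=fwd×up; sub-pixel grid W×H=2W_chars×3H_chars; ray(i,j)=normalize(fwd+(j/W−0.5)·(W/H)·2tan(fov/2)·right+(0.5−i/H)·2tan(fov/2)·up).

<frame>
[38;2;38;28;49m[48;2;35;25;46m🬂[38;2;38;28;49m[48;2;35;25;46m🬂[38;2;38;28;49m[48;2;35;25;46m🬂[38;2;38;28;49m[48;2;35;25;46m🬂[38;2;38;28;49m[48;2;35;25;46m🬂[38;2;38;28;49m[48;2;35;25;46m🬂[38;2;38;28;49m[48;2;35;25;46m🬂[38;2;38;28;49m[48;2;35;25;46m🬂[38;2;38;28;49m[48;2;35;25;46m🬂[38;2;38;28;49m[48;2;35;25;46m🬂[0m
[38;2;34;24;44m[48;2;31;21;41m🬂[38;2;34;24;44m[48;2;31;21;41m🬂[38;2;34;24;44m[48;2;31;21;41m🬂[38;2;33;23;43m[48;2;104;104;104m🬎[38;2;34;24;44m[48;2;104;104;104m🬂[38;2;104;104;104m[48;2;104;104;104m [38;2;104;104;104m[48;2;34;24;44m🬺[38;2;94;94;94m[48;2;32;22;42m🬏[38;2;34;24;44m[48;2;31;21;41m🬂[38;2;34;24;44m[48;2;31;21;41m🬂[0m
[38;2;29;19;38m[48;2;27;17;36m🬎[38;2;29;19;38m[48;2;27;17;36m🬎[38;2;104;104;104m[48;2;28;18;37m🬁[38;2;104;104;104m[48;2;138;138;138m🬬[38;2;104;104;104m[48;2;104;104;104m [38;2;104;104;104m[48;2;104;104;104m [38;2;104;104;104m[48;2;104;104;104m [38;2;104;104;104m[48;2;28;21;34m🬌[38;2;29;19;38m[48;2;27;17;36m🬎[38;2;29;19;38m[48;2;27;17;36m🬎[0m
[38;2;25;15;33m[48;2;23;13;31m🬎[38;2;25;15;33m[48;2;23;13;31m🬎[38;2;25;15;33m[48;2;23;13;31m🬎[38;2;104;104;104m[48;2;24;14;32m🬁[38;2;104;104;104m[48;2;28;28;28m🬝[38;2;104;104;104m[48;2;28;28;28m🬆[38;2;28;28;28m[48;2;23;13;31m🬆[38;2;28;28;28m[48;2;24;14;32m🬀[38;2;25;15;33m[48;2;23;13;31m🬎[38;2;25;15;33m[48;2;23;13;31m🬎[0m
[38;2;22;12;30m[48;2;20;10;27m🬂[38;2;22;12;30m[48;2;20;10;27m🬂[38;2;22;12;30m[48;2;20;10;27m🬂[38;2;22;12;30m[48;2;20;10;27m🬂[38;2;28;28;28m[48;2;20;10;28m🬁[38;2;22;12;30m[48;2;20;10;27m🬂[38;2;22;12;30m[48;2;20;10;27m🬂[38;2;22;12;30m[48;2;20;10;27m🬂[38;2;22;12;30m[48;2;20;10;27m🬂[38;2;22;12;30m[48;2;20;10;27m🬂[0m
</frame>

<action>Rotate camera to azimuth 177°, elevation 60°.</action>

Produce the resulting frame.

<frame>
[38;2;38;28;49m[48;2;35;25;46m🬂[38;2;38;28;49m[48;2;35;25;46m🬂[38;2;38;28;49m[48;2;35;25;46m🬂[38;2;38;28;49m[48;2;35;25;46m🬂[38;2;38;28;49m[48;2;35;25;46m🬂[38;2;38;28;49m[48;2;35;25;46m🬂[38;2;38;28;49m[48;2;35;25;46m🬂[38;2;38;28;49m[48;2;35;25;46m🬂[38;2;38;28;49m[48;2;35;25;46m🬂[38;2;38;28;49m[48;2;35;25;46m🬂[0m
[38;2;34;24;44m[48;2;31;21;41m🬂[38;2;34;24;44m[48;2;31;21;41m🬂[38;2;34;24;44m[48;2;31;21;41m🬂[38;2;34;24;44m[48;2;104;104;104m🬂[38;2;34;24;44m[48;2;104;104;104m🬂[38;2;34;24;44m[48;2;104;104;104m🬂[38;2;34;24;44m[48;2;104;104;104m🬂[38;2;104;104;104m[48;2;32;22;42m🬏[38;2;34;24;44m[48;2;31;21;41m🬂[38;2;34;24;44m[48;2;31;21;41m🬂[0m
[38;2;29;19;38m[48;2;27;17;36m🬎[38;2;29;19;38m[48;2;27;17;36m🬎[38;2;29;19;38m[48;2;27;17;36m🬎[38;2;104;104;104m[48;2;104;104;104m [38;2;104;104;104m[48;2;104;104;104m [38;2;104;104;104m[48;2;104;104;104m [38;2;104;104;104m[48;2;104;104;104m [38;2;104;104;104m[48;2;28;18;37m▌[38;2;29;19;38m[48;2;27;17;36m🬎[38;2;29;19;38m[48;2;27;17;36m🬎[0m
[38;2;25;15;33m[48;2;23;13;31m🬎[38;2;25;15;33m[48;2;23;13;31m🬎[38;2;25;15;33m[48;2;23;13;31m🬎[38;2;104;104;104m[48;2;26;24;28m🬂[38;2;104;104;104m[48;2;28;28;28m🬂[38;2;104;104;104m[48;2;28;28;28m🬂[38;2;104;104;104m[48;2;28;28;28m🬂[38;2;28;28;28m[48;2;24;14;32m🬄[38;2;25;15;33m[48;2;23;13;31m🬎[38;2;25;15;33m[48;2;23;13;31m🬎[0m
[38;2;22;12;30m[48;2;20;10;27m🬂[38;2;22;12;30m[48;2;20;10;27m🬂[38;2;22;12;30m[48;2;20;10;27m🬂[38;2;22;12;30m[48;2;20;10;27m🬂[38;2;22;12;30m[48;2;20;10;27m🬂[38;2;22;12;30m[48;2;20;10;27m🬂[38;2;22;12;30m[48;2;20;10;27m🬂[38;2;22;12;30m[48;2;20;10;27m🬂[38;2;22;12;30m[48;2;20;10;27m🬂[38;2;22;12;30m[48;2;20;10;27m🬂[0m
</frame>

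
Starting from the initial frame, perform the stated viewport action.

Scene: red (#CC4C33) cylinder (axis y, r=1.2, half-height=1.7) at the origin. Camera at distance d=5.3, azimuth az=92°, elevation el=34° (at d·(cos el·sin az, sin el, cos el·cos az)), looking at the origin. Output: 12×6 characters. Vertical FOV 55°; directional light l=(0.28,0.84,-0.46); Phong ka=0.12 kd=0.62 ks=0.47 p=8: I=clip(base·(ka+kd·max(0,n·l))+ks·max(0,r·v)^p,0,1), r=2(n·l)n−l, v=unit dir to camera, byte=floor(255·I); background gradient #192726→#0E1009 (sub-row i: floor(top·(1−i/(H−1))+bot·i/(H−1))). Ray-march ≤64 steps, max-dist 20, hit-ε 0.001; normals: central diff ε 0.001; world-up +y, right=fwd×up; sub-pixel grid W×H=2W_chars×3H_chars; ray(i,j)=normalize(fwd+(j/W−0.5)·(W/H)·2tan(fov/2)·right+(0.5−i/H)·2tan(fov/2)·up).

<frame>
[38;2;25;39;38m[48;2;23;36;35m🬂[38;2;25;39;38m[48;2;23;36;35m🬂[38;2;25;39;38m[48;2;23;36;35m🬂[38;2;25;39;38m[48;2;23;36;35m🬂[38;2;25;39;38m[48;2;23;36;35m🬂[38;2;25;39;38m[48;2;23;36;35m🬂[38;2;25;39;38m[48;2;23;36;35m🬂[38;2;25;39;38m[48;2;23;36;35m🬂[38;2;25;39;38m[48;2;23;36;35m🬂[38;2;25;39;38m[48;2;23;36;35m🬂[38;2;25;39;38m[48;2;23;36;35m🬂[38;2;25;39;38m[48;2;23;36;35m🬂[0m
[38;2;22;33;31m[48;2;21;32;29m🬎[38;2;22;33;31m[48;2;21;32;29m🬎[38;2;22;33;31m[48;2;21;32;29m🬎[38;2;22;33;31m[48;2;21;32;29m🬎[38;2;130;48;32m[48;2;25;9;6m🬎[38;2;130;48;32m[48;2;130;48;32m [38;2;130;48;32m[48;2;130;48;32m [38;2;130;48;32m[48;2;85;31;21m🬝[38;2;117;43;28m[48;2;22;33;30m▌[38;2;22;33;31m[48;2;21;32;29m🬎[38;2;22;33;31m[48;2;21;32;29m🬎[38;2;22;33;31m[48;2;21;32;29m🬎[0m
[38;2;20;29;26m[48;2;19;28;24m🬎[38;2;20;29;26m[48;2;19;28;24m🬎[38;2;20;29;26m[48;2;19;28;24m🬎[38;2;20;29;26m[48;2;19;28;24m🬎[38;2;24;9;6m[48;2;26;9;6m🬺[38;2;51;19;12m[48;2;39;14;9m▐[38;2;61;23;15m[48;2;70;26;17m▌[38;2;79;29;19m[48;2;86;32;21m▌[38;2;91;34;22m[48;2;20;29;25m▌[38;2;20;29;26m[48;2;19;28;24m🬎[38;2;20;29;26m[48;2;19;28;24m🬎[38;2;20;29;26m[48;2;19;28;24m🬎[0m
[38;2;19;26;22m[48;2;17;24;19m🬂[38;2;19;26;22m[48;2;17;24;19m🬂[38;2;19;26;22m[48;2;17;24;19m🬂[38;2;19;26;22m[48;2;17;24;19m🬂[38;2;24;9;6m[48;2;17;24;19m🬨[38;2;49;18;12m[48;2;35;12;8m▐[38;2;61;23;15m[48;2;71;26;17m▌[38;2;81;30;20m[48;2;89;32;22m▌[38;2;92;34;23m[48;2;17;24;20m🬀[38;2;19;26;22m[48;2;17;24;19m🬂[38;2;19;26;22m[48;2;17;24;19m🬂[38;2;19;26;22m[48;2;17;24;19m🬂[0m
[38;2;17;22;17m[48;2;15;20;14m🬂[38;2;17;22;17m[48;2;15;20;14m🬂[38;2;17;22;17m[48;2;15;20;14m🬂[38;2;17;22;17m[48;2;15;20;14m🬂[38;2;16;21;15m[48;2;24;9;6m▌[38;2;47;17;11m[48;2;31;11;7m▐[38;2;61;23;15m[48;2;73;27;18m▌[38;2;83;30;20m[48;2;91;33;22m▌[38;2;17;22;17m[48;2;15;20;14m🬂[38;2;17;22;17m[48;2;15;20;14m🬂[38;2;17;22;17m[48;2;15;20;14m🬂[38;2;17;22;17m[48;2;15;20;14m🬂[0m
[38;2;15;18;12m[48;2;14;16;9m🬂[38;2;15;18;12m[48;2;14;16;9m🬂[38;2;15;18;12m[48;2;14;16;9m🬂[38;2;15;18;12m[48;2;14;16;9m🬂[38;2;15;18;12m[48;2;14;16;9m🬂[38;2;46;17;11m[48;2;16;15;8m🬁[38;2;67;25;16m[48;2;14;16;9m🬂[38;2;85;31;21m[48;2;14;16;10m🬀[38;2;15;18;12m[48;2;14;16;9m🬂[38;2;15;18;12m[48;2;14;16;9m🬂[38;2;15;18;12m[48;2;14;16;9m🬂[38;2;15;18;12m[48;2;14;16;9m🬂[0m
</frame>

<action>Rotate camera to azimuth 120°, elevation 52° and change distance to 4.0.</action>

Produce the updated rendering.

<frame>
[38;2;25;39;38m[48;2;23;36;35m🬂[38;2;25;39;38m[48;2;23;36;35m🬂[38;2;24;37;36m[48;2;130;48;32m🬝[38;2;25;39;38m[48;2;130;48;32m🬀[38;2;130;48;32m[48;2;130;48;32m [38;2;130;48;32m[48;2;130;48;32m [38;2;130;48;32m[48;2;130;48;32m [38;2;130;48;32m[48;2;130;48;32m [38;2;130;48;32m[48;2;130;48;32m [38;2;130;48;32m[48;2;24;38;37m🬱[38;2;25;39;38m[48;2;23;36;35m🬂[38;2;25;39;38m[48;2;23;36;35m🬂[0m
[38;2;22;33;31m[48;2;21;32;29m🬎[38;2;22;33;31m[48;2;21;32;29m🬎[38;2;130;48;32m[48;2;21;32;29m🬬[38;2;130;48;32m[48;2;130;48;32m [38;2;130;48;32m[48;2;130;48;32m [38;2;130;48;32m[48;2;130;48;32m [38;2;130;48;32m[48;2;130;48;32m [38;2;130;48;32m[48;2;130;48;32m [38;2;130;48;32m[48;2;130;48;32m [38;2;130;48;32m[48;2;130;48;32m [38;2;130;48;32m[48;2;21;32;30m🬄[38;2;22;33;31m[48;2;21;32;29m🬎[0m
[38;2;20;29;26m[48;2;19;28;24m🬎[38;2;20;29;26m[48;2;19;28;24m🬎[38;2;19;28;25m[48;2;40;14;10m🬺[38;2;130;48;32m[48;2;50;18;12m🬊[38;2;130;48;32m[48;2;69;25;17m🬎[38;2;130;48;32m[48;2;77;28;19m🬬[38;2;130;48;32m[48;2;130;48;32m [38;2;130;48;32m[48;2;90;33;22m🬎[38;2;130;48;32m[48;2;92;34;23m🬎[38;2;99;37;24m[48;2;19;28;25m🬕[38;2;20;29;26m[48;2;19;28;24m🬎[38;2;20;29;26m[48;2;19;28;24m🬎[0m
[38;2;19;26;22m[48;2;17;24;19m🬂[38;2;19;26;22m[48;2;17;24;19m🬂[38;2;19;26;22m[48;2;17;24;19m🬂[38;2;45;16;10m[48;2;18;25;20m▐[38;2;69;25;16m[48;2;60;22;15m▐[38;2;80;29;20m[48;2;75;27;18m▐[38;2;84;31;21m[48;2;87;32;21m▌[38;2;89;33;22m[48;2;91;34;22m▌[38;2;91;33;22m[48;2;86;32;21m🬝[38;2;19;26;22m[48;2;17;24;19m🬂[38;2;19;26;22m[48;2;17;24;19m🬂[38;2;19;26;22m[48;2;17;24;19m🬂[0m
[38;2;17;22;17m[48;2;15;20;14m🬂[38;2;17;22;17m[48;2;15;20;14m🬂[38;2;17;22;17m[48;2;15;20;14m🬂[38;2;17;22;17m[48;2;15;20;14m🬂[38;2;55;20;13m[48;2;15;20;14m🬬[38;2;78;29;19m[48;2;71;26;17m▐[38;2;84;31;21m[48;2;87;32;21m▌[38;2;90;33;22m[48;2;92;34;23m▌[38;2;90;33;22m[48;2;15;20;15m🬄[38;2;17;22;17m[48;2;15;20;14m🬂[38;2;17;22;17m[48;2;15;20;14m🬂[38;2;17;22;17m[48;2;15;20;14m🬂[0m
[38;2;15;18;12m[48;2;14;16;9m🬂[38;2;15;18;12m[48;2;14;16;9m🬂[38;2;15;18;12m[48;2;14;16;9m🬂[38;2;15;18;12m[48;2;14;16;9m🬂[38;2;47;17;11m[48;2;14;16;10m🬁[38;2;73;27;18m[48;2;14;16;9m🬊[38;2;86;32;21m[48;2;14;16;9m🬎[38;2;91;33;22m[48;2;14;16;9m🬂[38;2;15;18;12m[48;2;14;16;9m🬂[38;2;15;18;12m[48;2;14;16;9m🬂[38;2;15;18;12m[48;2;14;16;9m🬂[38;2;15;18;12m[48;2;14;16;9m🬂[0m
</frame>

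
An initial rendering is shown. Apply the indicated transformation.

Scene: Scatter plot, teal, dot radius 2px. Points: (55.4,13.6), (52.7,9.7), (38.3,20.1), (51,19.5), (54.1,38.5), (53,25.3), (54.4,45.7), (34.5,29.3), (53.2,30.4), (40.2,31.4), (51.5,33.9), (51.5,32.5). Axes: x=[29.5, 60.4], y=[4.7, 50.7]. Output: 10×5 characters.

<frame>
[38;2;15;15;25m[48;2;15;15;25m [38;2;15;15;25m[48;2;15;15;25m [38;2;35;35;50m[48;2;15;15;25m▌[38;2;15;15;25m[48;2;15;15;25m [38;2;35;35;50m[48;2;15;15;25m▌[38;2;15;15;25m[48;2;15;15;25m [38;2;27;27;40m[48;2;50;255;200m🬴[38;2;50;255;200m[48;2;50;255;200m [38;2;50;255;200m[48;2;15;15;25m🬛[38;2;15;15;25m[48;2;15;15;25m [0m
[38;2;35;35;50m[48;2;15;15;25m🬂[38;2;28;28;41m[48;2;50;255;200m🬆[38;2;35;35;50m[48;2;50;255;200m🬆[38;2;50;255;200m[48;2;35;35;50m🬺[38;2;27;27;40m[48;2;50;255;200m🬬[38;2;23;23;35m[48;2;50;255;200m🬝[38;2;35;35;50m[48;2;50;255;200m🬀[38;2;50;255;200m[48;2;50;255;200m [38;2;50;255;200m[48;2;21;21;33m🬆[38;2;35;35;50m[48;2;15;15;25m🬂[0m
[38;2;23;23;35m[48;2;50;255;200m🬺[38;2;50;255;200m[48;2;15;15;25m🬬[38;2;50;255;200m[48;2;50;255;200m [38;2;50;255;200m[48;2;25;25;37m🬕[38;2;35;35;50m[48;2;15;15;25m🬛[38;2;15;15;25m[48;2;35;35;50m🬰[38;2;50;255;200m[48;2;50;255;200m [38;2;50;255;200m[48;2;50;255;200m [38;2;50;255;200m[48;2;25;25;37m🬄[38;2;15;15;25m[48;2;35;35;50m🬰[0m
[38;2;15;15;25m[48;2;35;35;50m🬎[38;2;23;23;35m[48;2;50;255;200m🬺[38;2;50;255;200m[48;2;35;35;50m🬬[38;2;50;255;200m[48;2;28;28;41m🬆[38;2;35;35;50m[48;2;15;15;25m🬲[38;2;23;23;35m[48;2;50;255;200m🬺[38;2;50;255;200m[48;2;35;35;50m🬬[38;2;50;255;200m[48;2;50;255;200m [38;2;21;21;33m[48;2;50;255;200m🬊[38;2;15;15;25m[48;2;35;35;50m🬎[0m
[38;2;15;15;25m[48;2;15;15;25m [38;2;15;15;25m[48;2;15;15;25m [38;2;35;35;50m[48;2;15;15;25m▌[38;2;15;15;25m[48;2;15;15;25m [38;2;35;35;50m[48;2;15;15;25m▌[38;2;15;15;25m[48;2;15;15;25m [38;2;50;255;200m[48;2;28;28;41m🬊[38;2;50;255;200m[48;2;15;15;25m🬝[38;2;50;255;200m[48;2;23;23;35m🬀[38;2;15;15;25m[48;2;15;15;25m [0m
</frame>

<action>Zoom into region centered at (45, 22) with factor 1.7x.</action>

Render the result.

<frame>
[38;2;15;15;25m[48;2;15;15;25m [38;2;15;15;25m[48;2;50;255;200m🬆[38;2;50;255;200m[48;2;15;15;25m🬺[38;2;15;15;25m[48;2;50;255;200m🬬[38;2;35;35;50m[48;2;15;15;25m▌[38;2;15;15;25m[48;2;15;15;25m [38;2;35;35;50m[48;2;15;15;25m▌[38;2;50;255;200m[48;2;15;15;25m🬬[38;2;50;255;200m[48;2;50;255;200m [38;2;50;255;200m[48;2;15;15;25m🬺[0m
[38;2;35;35;50m[48;2;15;15;25m🬂[38;2;50;255;200m[48;2;20;20;31m🬑[38;2;50;255;200m[48;2;21;21;33m🬆[38;2;35;35;50m[48;2;15;15;25m🬂[38;2;35;35;50m[48;2;15;15;25m🬕[38;2;35;35;50m[48;2;15;15;25m🬂[38;2;35;35;50m[48;2;15;15;25m🬕[38;2;23;23;35m[48;2;50;255;200m🬝[38;2;50;255;200m[48;2;50;255;200m [38;2;50;255;200m[48;2;15;15;25m🬴[0m
[38;2;15;15;25m[48;2;50;255;200m🬐[38;2;50;255;200m[48;2;50;255;200m [38;2;27;27;40m[48;2;50;255;200m🬸[38;2;15;15;25m[48;2;35;35;50m🬰[38;2;35;35;50m[48;2;15;15;25m🬛[38;2;15;15;25m[48;2;35;35;50m🬰[38;2;31;31;45m[48;2;50;255;200m🬝[38;2;15;15;25m[48;2;50;255;200m🬀[38;2;50;255;200m[48;2;50;255;200m [38;2;50;255;200m[48;2;23;23;35m🬀[0m
[38;2;15;15;25m[48;2;35;35;50m🬎[38;2;50;255;200m[48;2;23;23;35m🬀[38;2;35;35;50m[48;2;15;15;25m🬲[38;2;15;15;25m[48;2;35;35;50m🬎[38;2;35;35;50m[48;2;15;15;25m🬲[38;2;15;15;25m[48;2;35;35;50m🬎[38;2;35;35;50m[48;2;15;15;25m🬲[38;2;50;255;200m[48;2;28;28;41m🬊[38;2;50;255;200m[48;2;25;25;37m🬟[38;2;15;15;25m[48;2;35;35;50m🬎[0m
[38;2;15;15;25m[48;2;15;15;25m [38;2;15;15;25m[48;2;15;15;25m [38;2;35;35;50m[48;2;15;15;25m▌[38;2;15;15;25m[48;2;15;15;25m [38;2;35;35;50m[48;2;15;15;25m▌[38;2;15;15;25m[48;2;15;15;25m [38;2;35;35;50m[48;2;15;15;25m▌[38;2;15;15;25m[48;2;50;255;200m🬴[38;2;50;255;200m[48;2;50;255;200m [38;2;50;255;200m[48;2;15;15;25m🬛[0m
</frame>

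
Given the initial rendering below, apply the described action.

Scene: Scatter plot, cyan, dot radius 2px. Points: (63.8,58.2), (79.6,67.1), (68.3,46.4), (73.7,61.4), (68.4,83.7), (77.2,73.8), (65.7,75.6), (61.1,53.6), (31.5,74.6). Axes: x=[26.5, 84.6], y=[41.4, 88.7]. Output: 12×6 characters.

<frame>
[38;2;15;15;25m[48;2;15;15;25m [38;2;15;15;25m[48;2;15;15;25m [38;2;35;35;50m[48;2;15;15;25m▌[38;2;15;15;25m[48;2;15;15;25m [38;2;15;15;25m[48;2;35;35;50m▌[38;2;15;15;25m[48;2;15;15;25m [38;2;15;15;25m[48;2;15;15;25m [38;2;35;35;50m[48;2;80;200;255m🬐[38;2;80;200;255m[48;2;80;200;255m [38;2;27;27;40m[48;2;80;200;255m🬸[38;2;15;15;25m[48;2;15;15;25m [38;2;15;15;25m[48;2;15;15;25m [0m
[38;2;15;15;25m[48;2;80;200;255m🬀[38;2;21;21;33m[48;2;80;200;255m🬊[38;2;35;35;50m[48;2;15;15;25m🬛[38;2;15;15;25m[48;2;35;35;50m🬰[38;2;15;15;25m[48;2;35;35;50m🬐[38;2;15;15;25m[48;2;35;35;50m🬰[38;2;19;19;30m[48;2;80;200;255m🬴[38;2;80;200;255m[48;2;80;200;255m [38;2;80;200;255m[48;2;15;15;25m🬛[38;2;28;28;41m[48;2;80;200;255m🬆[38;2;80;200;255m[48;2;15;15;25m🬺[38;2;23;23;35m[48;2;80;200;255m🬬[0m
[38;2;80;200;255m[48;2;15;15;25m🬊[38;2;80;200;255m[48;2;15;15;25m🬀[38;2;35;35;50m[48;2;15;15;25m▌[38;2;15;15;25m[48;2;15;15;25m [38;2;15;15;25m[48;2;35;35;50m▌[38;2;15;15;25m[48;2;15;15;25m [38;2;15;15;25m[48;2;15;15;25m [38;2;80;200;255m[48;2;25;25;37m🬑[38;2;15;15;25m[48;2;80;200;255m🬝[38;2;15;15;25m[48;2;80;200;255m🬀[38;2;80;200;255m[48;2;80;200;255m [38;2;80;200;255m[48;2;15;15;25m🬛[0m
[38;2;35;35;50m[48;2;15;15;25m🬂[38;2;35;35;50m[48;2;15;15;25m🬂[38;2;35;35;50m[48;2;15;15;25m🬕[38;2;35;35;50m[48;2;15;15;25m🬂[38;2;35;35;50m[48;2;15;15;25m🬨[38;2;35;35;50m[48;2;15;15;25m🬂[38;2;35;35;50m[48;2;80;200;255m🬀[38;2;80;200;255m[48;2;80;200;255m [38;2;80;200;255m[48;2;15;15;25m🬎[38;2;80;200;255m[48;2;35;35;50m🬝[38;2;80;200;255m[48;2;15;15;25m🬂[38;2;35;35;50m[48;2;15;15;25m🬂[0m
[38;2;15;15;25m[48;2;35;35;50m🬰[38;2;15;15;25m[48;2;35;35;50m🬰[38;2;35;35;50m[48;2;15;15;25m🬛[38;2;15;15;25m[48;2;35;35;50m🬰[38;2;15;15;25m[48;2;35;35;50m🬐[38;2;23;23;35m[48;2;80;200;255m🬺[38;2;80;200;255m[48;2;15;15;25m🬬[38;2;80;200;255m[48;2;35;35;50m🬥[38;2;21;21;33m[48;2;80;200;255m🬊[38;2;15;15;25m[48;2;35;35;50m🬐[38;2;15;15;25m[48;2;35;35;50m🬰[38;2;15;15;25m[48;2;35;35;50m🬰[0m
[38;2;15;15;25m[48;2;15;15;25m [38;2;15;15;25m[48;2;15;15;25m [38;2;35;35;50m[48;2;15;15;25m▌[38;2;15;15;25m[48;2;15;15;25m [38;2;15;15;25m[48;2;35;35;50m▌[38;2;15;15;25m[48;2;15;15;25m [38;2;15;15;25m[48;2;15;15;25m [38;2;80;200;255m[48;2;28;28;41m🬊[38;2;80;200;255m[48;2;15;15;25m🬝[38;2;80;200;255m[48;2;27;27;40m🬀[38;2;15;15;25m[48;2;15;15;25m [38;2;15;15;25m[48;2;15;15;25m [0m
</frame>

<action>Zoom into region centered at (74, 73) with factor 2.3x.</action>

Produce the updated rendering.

<frame>
[38;2;15;15;25m[48;2;15;15;25m [38;2;15;15;25m[48;2;15;15;25m [38;2;80;200;255m[48;2;28;28;41m🬊[38;2;80;200;255m[48;2;15;15;25m🬝[38;2;80;200;255m[48;2;27;27;40m🬀[38;2;15;15;25m[48;2;15;15;25m [38;2;15;15;25m[48;2;15;15;25m [38;2;35;35;50m[48;2;15;15;25m▌[38;2;15;15;25m[48;2;15;15;25m [38;2;15;15;25m[48;2;35;35;50m▌[38;2;15;15;25m[48;2;15;15;25m [38;2;15;15;25m[48;2;15;15;25m [0m
[38;2;15;15;25m[48;2;35;35;50m🬰[38;2;21;21;33m[48;2;80;200;255m🬆[38;2;27;27;40m[48;2;80;200;255m🬬[38;2;15;15;25m[48;2;35;35;50m🬰[38;2;15;15;25m[48;2;35;35;50m🬐[38;2;15;15;25m[48;2;35;35;50m🬰[38;2;15;15;25m[48;2;35;35;50m🬰[38;2;27;27;40m[48;2;80;200;255m🬬[38;2;15;15;25m[48;2;35;35;50m🬰[38;2;15;15;25m[48;2;35;35;50m🬐[38;2;15;15;25m[48;2;35;35;50m🬰[38;2;15;15;25m[48;2;35;35;50m🬰[0m
[38;2;15;15;25m[48;2;80;200;255m🬺[38;2;80;200;255m[48;2;15;15;25m🬬[38;2;80;200;255m[48;2;21;21;33m🬆[38;2;15;15;25m[48;2;15;15;25m [38;2;15;15;25m[48;2;35;35;50m▌[38;2;15;15;25m[48;2;15;15;25m [38;2;15;15;25m[48;2;80;200;255m🬐[38;2;80;200;255m[48;2;80;200;255m [38;2;15;15;25m[48;2;80;200;255m🬸[38;2;15;15;25m[48;2;35;35;50m▌[38;2;15;15;25m[48;2;15;15;25m [38;2;15;15;25m[48;2;15;15;25m [0m
[38;2;35;35;50m[48;2;15;15;25m🬂[38;2;35;35;50m[48;2;15;15;25m🬂[38;2;35;35;50m[48;2;15;15;25m🬕[38;2;35;35;50m[48;2;15;15;25m🬂[38;2;35;35;50m[48;2;15;15;25m🬨[38;2;35;35;50m[48;2;15;15;25m🬂[38;2;35;35;50m[48;2;15;15;25m🬂[38;2;80;200;255m[48;2;27;27;40m🬀[38;2;23;23;35m[48;2;80;200;255m🬬[38;2;35;35;50m[48;2;15;15;25m🬨[38;2;35;35;50m[48;2;15;15;25m🬂[38;2;35;35;50m[48;2;15;15;25m🬂[0m
[38;2;15;15;25m[48;2;35;35;50m🬰[38;2;15;15;25m[48;2;35;35;50m🬰[38;2;35;35;50m[48;2;15;15;25m🬛[38;2;15;15;25m[48;2;35;35;50m🬰[38;2;15;15;25m[48;2;35;35;50m🬐[38;2;15;15;25m[48;2;35;35;50m🬰[38;2;15;15;25m[48;2;35;35;50m🬰[38;2;35;35;50m[48;2;80;200;255m🬐[38;2;80;200;255m[48;2;80;200;255m [38;2;27;27;40m[48;2;80;200;255m🬸[38;2;15;15;25m[48;2;35;35;50m🬰[38;2;15;15;25m[48;2;35;35;50m🬰[0m
[38;2;15;15;25m[48;2;15;15;25m [38;2;15;15;25m[48;2;15;15;25m [38;2;35;35;50m[48;2;15;15;25m▌[38;2;15;15;25m[48;2;15;15;25m [38;2;15;15;25m[48;2;35;35;50m▌[38;2;15;15;25m[48;2;15;15;25m [38;2;15;15;25m[48;2;15;15;25m [38;2;35;35;50m[48;2;15;15;25m▌[38;2;80;200;255m[48;2;15;15;25m🬀[38;2;15;15;25m[48;2;35;35;50m▌[38;2;15;15;25m[48;2;15;15;25m [38;2;15;15;25m[48;2;15;15;25m [0m
</frame>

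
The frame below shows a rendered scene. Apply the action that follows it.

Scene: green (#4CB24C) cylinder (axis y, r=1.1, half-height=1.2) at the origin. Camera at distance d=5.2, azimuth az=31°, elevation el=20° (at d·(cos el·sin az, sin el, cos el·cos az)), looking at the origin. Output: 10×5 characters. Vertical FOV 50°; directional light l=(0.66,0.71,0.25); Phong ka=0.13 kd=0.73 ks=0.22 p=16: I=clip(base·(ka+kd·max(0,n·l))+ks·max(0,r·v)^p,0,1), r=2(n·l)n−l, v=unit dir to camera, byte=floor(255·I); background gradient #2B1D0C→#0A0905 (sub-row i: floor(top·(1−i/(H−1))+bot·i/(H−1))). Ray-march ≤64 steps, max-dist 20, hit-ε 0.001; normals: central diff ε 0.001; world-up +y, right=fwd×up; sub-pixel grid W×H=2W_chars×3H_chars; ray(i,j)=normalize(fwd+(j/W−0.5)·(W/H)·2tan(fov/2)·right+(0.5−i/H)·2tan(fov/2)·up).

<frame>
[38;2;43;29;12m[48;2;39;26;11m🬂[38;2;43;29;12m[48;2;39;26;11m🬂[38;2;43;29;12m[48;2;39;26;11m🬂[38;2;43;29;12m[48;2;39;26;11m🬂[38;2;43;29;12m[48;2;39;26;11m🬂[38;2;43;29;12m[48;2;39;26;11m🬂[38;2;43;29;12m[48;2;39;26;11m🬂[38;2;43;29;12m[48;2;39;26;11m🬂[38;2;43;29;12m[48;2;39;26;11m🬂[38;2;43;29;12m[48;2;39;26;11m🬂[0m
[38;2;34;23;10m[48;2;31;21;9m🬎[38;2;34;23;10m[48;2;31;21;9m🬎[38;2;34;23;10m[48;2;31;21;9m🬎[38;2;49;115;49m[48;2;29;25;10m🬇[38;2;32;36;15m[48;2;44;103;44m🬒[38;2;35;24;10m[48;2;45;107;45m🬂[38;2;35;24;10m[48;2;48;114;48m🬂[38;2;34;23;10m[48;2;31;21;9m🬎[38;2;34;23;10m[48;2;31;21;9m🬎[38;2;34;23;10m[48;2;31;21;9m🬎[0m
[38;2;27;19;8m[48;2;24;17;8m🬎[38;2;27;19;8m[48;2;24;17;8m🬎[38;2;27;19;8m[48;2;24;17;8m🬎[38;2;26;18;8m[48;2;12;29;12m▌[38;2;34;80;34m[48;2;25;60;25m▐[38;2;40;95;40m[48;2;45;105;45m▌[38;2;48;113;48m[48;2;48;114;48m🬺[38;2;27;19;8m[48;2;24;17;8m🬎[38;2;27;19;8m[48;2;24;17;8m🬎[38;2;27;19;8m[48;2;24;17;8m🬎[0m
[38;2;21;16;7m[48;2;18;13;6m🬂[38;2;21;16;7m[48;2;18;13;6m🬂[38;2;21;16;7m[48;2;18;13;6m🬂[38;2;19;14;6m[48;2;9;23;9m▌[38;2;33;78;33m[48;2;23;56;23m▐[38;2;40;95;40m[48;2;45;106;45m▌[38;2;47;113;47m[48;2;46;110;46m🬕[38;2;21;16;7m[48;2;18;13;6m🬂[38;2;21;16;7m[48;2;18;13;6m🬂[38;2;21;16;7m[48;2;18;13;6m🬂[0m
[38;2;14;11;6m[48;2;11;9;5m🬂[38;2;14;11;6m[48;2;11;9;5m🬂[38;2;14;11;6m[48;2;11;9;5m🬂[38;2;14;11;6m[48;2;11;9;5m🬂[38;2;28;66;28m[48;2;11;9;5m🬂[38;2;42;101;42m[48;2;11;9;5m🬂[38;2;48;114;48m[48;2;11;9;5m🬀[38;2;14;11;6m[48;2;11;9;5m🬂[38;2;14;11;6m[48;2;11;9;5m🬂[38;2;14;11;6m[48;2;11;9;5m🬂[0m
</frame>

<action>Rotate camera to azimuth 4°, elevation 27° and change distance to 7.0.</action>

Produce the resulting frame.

<frame>
[38;2;43;29;12m[48;2;39;26;11m🬂[38;2;43;29;12m[48;2;39;26;11m🬂[38;2;43;29;12m[48;2;39;26;11m🬂[38;2;43;29;12m[48;2;39;26;11m🬂[38;2;43;29;12m[48;2;39;26;11m🬂[38;2;43;29;12m[48;2;39;26;11m🬂[38;2;43;29;12m[48;2;39;26;11m🬂[38;2;43;29;12m[48;2;39;26;11m🬂[38;2;43;29;12m[48;2;39;26;11m🬂[38;2;43;29;12m[48;2;39;26;11m🬂[0m
[38;2;34;23;10m[48;2;31;21;9m🬎[38;2;34;23;10m[48;2;31;21;9m🬎[38;2;34;23;10m[48;2;31;21;9m🬎[38;2;34;23;10m[48;2;31;21;9m🬎[38;2;34;23;10m[48;2;49;115;49m🬎[38;2;34;23;10m[48;2;49;115;49m🬎[38;2;49;115;49m[48;2;33;23;9m🬏[38;2;34;23;10m[48;2;31;21;9m🬎[38;2;34;23;10m[48;2;31;21;9m🬎[38;2;34;23;10m[48;2;31;21;9m🬎[0m
[38;2;27;19;8m[48;2;24;17;8m🬎[38;2;27;19;8m[48;2;24;17;8m🬎[38;2;27;19;8m[48;2;24;17;8m🬎[38;2;27;19;8m[48;2;24;17;8m🬎[38;2;9;23;9m[48;2;13;32;13m▌[38;2;26;61;26m[48;2;36;86;36m▌[38;2;45;107;45m[48;2;26;18;8m▌[38;2;27;19;8m[48;2;24;17;8m🬎[38;2;27;19;8m[48;2;24;17;8m🬎[38;2;27;19;8m[48;2;24;17;8m🬎[0m
[38;2;21;16;7m[48;2;18;13;6m🬂[38;2;21;16;7m[48;2;18;13;6m🬂[38;2;21;16;7m[48;2;18;13;6m🬂[38;2;21;16;7m[48;2;18;13;6m🬂[38;2;10;26;10m[48;2;17;13;6m🬬[38;2;26;61;26m[48;2;37;88;37m▌[38;2;47;110;47m[48;2;18;14;6m🬄[38;2;21;16;7m[48;2;18;13;6m🬂[38;2;21;16;7m[48;2;18;13;6m🬂[38;2;21;16;7m[48;2;18;13;6m🬂[0m
[38;2;14;11;6m[48;2;11;9;5m🬂[38;2;14;11;6m[48;2;11;9;5m🬂[38;2;14;11;6m[48;2;11;9;5m🬂[38;2;14;11;6m[48;2;11;9;5m🬂[38;2;14;11;6m[48;2;11;9;5m🬂[38;2;14;11;6m[48;2;11;9;5m🬂[38;2;14;11;6m[48;2;11;9;5m🬂[38;2;14;11;6m[48;2;11;9;5m🬂[38;2;14;11;6m[48;2;11;9;5m🬂[38;2;14;11;6m[48;2;11;9;5m🬂[0m
</frame>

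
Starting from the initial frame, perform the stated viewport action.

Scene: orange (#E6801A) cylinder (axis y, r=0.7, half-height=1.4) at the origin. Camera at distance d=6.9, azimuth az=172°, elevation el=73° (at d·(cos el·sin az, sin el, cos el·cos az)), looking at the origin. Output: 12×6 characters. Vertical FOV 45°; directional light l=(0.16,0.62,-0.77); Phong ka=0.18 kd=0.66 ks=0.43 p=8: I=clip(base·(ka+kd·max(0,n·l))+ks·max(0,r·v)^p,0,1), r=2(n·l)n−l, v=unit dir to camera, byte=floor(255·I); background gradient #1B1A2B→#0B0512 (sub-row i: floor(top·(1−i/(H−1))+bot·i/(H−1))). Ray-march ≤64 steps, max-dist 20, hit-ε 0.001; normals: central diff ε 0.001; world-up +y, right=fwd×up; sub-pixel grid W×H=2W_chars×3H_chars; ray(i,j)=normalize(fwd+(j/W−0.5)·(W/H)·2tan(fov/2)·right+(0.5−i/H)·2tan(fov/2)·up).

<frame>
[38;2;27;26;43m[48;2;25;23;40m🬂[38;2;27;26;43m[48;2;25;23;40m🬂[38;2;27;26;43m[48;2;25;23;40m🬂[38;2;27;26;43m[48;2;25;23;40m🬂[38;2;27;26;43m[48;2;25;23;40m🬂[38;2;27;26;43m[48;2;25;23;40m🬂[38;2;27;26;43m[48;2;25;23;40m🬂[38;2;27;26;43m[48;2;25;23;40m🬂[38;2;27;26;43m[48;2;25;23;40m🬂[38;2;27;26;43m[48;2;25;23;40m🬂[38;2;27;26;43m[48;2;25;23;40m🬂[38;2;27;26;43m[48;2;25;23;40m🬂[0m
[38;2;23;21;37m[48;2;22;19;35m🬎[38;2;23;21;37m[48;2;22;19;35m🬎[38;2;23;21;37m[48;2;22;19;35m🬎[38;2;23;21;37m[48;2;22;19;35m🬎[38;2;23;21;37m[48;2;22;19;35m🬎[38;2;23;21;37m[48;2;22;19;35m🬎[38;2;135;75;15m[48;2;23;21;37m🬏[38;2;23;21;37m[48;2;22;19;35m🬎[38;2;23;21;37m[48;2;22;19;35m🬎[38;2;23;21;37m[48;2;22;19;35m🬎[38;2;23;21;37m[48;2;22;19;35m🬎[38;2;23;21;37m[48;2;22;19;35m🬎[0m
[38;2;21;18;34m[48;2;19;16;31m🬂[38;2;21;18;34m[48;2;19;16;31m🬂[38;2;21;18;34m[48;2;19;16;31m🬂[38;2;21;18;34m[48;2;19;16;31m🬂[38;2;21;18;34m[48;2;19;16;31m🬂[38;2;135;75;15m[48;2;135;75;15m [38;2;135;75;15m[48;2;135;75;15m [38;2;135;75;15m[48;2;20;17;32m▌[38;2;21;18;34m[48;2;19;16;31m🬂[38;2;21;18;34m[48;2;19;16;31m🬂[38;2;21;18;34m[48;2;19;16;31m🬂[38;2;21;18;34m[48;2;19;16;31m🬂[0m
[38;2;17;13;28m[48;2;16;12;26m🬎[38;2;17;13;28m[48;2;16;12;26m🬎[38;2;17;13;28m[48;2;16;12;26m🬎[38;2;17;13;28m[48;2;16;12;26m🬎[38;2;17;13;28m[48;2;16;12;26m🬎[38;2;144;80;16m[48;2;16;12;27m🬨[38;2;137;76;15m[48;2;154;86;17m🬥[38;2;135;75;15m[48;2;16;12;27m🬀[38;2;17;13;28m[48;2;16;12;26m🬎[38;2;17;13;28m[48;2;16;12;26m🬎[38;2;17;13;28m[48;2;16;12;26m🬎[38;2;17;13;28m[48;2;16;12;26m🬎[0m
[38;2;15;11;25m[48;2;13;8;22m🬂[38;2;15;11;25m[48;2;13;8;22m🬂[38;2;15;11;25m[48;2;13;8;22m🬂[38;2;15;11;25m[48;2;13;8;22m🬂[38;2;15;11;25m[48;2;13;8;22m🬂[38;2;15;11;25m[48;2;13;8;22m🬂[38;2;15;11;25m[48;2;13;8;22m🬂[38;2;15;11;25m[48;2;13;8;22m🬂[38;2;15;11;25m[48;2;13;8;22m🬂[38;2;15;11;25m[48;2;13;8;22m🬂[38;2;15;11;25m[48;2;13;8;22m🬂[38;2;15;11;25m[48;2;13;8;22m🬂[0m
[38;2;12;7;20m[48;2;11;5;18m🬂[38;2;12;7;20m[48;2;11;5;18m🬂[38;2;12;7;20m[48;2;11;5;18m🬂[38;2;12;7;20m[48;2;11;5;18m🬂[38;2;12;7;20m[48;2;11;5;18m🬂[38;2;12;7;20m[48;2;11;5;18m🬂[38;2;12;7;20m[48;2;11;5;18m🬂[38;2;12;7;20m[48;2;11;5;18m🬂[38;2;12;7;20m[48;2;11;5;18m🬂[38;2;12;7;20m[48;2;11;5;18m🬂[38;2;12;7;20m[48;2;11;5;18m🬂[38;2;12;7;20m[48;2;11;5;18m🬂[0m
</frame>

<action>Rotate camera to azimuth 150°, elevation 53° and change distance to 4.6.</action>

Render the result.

<frame>
[38;2;27;26;43m[48;2;25;23;40m🬂[38;2;27;26;43m[48;2;25;23;40m🬂[38;2;27;26;43m[48;2;25;23;40m🬂[38;2;27;26;43m[48;2;25;23;40m🬂[38;2;26;24;41m[48;2;135;75;15m🬝[38;2;26;25;42m[48;2;135;75;15m🬎[38;2;26;25;42m[48;2;135;75;15m🬎[38;2;26;25;42m[48;2;135;75;15m🬎[38;2;27;26;43m[48;2;25;23;40m🬂[38;2;27;26;43m[48;2;25;23;40m🬂[38;2;27;26;43m[48;2;25;23;40m🬂[38;2;27;26;43m[48;2;25;23;40m🬂[0m
[38;2;23;21;37m[48;2;22;19;35m🬎[38;2;23;21;37m[48;2;22;19;35m🬎[38;2;23;21;37m[48;2;22;19;35m🬎[38;2;23;21;37m[48;2;22;19;35m🬎[38;2;135;75;15m[48;2;135;75;15m [38;2;135;75;15m[48;2;135;75;15m [38;2;135;75;15m[48;2;135;75;15m [38;2;135;75;15m[48;2;135;75;15m [38;2;135;75;15m[48;2;23;20;36m▌[38;2;23;21;37m[48;2;22;19;35m🬎[38;2;23;21;37m[48;2;22;19;35m🬎[38;2;23;21;37m[48;2;22;19;35m🬎[0m
[38;2;21;18;34m[48;2;19;16;31m🬂[38;2;21;18;34m[48;2;19;16;31m🬂[38;2;21;18;34m[48;2;19;16;31m🬂[38;2;21;18;34m[48;2;19;16;31m🬂[38;2;111;61;12m[48;2;30;20;22m▐[38;2;139;77;15m[48;2;127;70;14m🬨[38;2;135;75;15m[48;2;156;87;17m🬂[38;2;135;75;15m[48;2;154;85;17m🬂[38;2;120;66;13m[48;2;19;16;32m🬀[38;2;21;18;34m[48;2;19;16;31m🬂[38;2;21;18;34m[48;2;19;16;31m🬂[38;2;21;18;34m[48;2;19;16;31m🬂[0m
[38;2;17;13;28m[48;2;16;12;26m🬎[38;2;17;13;28m[48;2;16;12;26m🬎[38;2;17;13;28m[48;2;16;12;26m🬎[38;2;17;13;28m[48;2;16;12;26m🬎[38;2;80;44;8m[48;2;16;12;27m🬉[38;2;142;78;15m[48;2;119;66;13m▐[38;2;154;86;17m[48;2;160;89;18m▌[38;2;150;83;16m[48;2;16;12;26m🬝[38;2;17;13;28m[48;2;16;12;26m🬎[38;2;17;13;28m[48;2;16;12;26m🬎[38;2;17;13;28m[48;2;16;12;26m🬎[38;2;17;13;28m[48;2;16;12;26m🬎[0m
[38;2;15;11;25m[48;2;13;8;22m🬂[38;2;15;11;25m[48;2;13;8;22m🬂[38;2;15;11;25m[48;2;13;8;22m🬂[38;2;15;11;25m[48;2;13;8;22m🬂[38;2;15;11;25m[48;2;13;8;22m🬂[38;2;125;69;13m[48;2;13;8;22m🬬[38;2;154;86;17m[48;2;160;89;18m▌[38;2;153;85;17m[48;2;13;9;23m🬄[38;2;15;11;25m[48;2;13;8;22m🬂[38;2;15;11;25m[48;2;13;8;22m🬂[38;2;15;11;25m[48;2;13;8;22m🬂[38;2;15;11;25m[48;2;13;8;22m🬂[0m
[38;2;12;7;20m[48;2;11;5;18m🬂[38;2;12;7;20m[48;2;11;5;18m🬂[38;2;12;7;20m[48;2;11;5;18m🬂[38;2;12;7;20m[48;2;11;5;18m🬂[38;2;12;7;20m[48;2;11;5;18m🬂[38;2;12;7;20m[48;2;11;5;18m🬂[38;2;12;7;20m[48;2;11;5;18m🬂[38;2;12;7;20m[48;2;11;5;18m🬂[38;2;12;7;20m[48;2;11;5;18m🬂[38;2;12;7;20m[48;2;11;5;18m🬂[38;2;12;7;20m[48;2;11;5;18m🬂[38;2;12;7;20m[48;2;11;5;18m🬂[0m
</frame>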